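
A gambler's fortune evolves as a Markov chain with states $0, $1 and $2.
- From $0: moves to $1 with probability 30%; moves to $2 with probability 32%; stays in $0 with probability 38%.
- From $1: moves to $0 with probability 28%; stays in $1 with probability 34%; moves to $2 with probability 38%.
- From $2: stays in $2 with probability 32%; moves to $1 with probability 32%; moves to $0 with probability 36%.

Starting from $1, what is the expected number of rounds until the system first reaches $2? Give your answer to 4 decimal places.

Let t(s) be the expected number of rounds to first reach $2 from state s, with t($2) = 0. Conditioning on the first round:
t($0) = 1 + 0.38·t($0) + 0.3·t($1)
t($1) = 1 + 0.28·t($0) + 0.34·t($1)
Solving: t($0) = 2.9520, t($1) = 2.7675.
Expected rounds from $1 to $2: 2.7675.

2.7675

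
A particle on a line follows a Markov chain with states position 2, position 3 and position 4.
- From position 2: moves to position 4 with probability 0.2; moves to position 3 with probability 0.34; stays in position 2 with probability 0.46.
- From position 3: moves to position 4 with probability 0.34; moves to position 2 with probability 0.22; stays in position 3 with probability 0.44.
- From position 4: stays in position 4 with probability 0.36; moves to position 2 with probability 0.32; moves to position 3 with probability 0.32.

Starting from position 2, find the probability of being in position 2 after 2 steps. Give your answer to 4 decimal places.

Sum over the intermediate state after 1 step:
P = P(position 2→position 2)·P(position 2→position 2) + P(position 2→position 3)·P(position 3→position 2) + P(position 2→position 4)·P(position 4→position 2)
  = 0.46×0.46 + 0.34×0.22 + 0.2×0.32
  = 0.2116 + 0.0748 + 0.0640 = 0.3504

0.3504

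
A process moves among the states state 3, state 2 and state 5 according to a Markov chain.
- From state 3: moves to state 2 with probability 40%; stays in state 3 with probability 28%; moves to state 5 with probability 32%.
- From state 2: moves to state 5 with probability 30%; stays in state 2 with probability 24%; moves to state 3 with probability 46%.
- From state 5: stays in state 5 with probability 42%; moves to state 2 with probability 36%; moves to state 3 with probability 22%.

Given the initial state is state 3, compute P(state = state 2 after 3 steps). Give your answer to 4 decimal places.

Propagate the distribution vector 3 steps from state 3.
After 0 steps: (1.0000, 0.0000, 0.0000)
After 1 step: (0.2800, 0.4000, 0.3200)
After 2 steps: (0.3328, 0.3232, 0.3440)
After 3 steps: (0.3175, 0.3345, 0.3479)
P(in state 2 after 3 steps) = 0.3345

0.3345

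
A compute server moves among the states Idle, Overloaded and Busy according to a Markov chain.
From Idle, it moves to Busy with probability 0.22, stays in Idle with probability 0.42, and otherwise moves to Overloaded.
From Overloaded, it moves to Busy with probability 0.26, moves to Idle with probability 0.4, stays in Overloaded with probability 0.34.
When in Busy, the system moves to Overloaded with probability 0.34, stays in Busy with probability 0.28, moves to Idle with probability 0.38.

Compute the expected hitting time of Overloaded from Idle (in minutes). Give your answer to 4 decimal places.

Let t(s) be the expected number of minutes to first reach Overloaded from state s, with t(Overloaded) = 0. Conditioning on the first minute:
t(Idle) = 1 + 0.42·t(Idle) + 0.22·t(Busy)
t(Busy) = 1 + 0.38·t(Idle) + 0.28·t(Busy)
Solving: t(Idle) = 2.8144, t(Busy) = 2.8743.
Expected minutes from Idle to Overloaded: 2.8144.

2.8144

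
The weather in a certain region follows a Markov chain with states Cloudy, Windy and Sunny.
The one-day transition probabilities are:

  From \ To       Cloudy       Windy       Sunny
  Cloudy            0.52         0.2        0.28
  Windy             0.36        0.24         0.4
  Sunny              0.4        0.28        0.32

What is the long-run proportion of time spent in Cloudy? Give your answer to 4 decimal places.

0.4439

Let the stationary distribution be π with π = πP and π_1 + π_2 + π_3 = 1.
π_1 = 0.52·π_1 + 0.36·π_2 + 0.4·π_3
π_2 = 0.2·π_1 + 0.24·π_2 + 0.28·π_3
Solving with the normalization constraint gives π = (0.4439, 0.2351, 0.3211).
So the stationary probability of Cloudy is 0.4439.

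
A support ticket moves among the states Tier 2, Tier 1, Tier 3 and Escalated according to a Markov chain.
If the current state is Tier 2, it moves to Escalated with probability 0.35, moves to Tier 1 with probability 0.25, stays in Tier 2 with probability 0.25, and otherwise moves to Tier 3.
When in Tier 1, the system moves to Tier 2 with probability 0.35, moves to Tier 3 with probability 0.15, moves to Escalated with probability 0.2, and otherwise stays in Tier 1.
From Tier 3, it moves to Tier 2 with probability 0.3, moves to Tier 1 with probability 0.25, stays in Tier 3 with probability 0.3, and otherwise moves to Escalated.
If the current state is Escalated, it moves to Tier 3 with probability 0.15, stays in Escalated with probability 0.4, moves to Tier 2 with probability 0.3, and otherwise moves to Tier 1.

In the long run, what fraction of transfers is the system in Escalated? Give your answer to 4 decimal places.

Let the stationary distribution be π with π = πP and π_1 + π_2 + π_3 + π_4 = 1.
π_1 = 0.25·π_1 + 0.35·π_2 + 0.3·π_3 + 0.3·π_4
π_2 = 0.25·π_1 + 0.3·π_2 + 0.25·π_3 + 0.15·π_4
π_3 = 0.15·π_1 + 0.15·π_2 + 0.3·π_3 + 0.15·π_4
Solving with the normalization constraint gives π = (0.2968, 0.2321, 0.1765, 0.2946).
So the stationary probability of Escalated is 0.2946.

0.2946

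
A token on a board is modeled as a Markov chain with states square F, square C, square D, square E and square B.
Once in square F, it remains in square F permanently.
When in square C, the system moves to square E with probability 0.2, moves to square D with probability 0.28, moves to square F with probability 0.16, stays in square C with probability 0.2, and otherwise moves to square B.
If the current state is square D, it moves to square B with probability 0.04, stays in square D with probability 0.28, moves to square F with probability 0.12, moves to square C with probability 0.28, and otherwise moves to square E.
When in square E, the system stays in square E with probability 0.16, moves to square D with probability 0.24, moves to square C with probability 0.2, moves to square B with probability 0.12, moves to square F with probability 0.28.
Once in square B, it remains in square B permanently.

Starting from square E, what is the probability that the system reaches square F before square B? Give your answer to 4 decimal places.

0.6623

Let h(s) be the probability of absorption at square F starting from transient state s. Then h(square F) = 1 and h(square B) = 0. By first-step analysis:
h(square C) = 0.16·1 + 0.2·h(square C) + 0.28·h(square D) + 0.2·h(square E) + 0.16·0
h(square D) = 0.12·1 + 0.28·h(square C) + 0.28·h(square D) + 0.28·h(square E) + 0.04·0
h(square E) = 0.28·1 + 0.2·h(square C) + 0.24·h(square D) + 0.16·h(square E) + 0.12·0
Solving: h(square C) = 0.5951, h(square D) = 0.6557, h(square E) = 0.6623.
Starting from square E, the probability is 0.6623.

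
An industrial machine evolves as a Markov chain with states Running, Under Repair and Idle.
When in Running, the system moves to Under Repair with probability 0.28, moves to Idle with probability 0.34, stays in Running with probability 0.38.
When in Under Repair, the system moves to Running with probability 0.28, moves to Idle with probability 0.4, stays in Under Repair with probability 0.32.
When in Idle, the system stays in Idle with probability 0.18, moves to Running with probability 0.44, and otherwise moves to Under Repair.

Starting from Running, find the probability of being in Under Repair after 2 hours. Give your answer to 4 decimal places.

Sum over the intermediate state after 1 hour:
P = P(Running→Running)·P(Running→Under Repair) + P(Running→Under Repair)·P(Under Repair→Under Repair) + P(Running→Idle)·P(Idle→Under Repair)
  = 0.38×0.28 + 0.28×0.32 + 0.34×0.38
  = 0.1064 + 0.0896 + 0.1292 = 0.3252

0.3252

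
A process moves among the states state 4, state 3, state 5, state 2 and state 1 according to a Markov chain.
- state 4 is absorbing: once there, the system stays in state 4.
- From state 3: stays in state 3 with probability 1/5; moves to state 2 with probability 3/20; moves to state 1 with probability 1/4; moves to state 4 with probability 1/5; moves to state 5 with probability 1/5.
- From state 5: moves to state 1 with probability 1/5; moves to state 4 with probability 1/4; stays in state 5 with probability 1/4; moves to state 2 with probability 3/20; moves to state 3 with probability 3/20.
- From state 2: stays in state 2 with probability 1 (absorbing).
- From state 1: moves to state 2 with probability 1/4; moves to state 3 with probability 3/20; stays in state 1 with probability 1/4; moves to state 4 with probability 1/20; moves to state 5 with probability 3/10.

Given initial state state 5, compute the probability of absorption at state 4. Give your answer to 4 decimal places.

Let h(s) be the probability of absorption at state 4 starting from transient state s. Then h(state 4) = 1 and h(state 2) = 0. By first-step analysis:
h(state 3) = 0.2·1 + 0.2·h(state 3) + 0.2·h(state 5) + 0.15·0 + 0.25·h(state 1)
h(state 5) = 0.25·1 + 0.15·h(state 3) + 0.25·h(state 5) + 0.15·0 + 0.2·h(state 1)
h(state 1) = 0.05·1 + 0.15·h(state 3) + 0.3·h(state 5) + 0.25·0 + 0.25·h(state 1)
Solving: h(state 3) = 0.5032, h(state 5) = 0.5357, h(state 1) = 0.3816.
Starting from state 5, the probability is 0.5357.

0.5357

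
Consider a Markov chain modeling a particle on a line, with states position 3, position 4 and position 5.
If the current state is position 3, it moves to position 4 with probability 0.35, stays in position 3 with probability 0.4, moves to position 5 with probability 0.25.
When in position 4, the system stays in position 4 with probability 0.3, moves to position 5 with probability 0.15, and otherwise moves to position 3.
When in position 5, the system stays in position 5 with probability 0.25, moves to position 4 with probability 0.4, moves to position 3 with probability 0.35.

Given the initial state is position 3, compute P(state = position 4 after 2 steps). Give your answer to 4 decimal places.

0.3450

Sum over the intermediate state after 1 step:
P = P(position 3→position 3)·P(position 3→position 4) + P(position 3→position 4)·P(position 4→position 4) + P(position 3→position 5)·P(position 5→position 4)
  = 0.4×0.35 + 0.35×0.3 + 0.25×0.4
  = 0.1400 + 0.1050 + 0.1000 = 0.3450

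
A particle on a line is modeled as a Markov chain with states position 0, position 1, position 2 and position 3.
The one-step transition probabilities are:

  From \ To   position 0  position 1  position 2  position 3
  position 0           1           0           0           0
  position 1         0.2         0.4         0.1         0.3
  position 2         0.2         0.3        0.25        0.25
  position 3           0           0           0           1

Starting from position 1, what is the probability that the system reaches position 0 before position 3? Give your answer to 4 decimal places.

0.4048

Let h(s) be the probability of absorption at position 0 starting from transient state s. Then h(position 0) = 1 and h(position 3) = 0. By first-step analysis:
h(position 1) = 0.2·1 + 0.4·h(position 1) + 0.1·h(position 2) + 0.3·0
h(position 2) = 0.2·1 + 0.3·h(position 1) + 0.25·h(position 2) + 0.25·0
Solving: h(position 1) = 0.4048, h(position 2) = 0.4286.
Starting from position 1, the probability is 0.4048.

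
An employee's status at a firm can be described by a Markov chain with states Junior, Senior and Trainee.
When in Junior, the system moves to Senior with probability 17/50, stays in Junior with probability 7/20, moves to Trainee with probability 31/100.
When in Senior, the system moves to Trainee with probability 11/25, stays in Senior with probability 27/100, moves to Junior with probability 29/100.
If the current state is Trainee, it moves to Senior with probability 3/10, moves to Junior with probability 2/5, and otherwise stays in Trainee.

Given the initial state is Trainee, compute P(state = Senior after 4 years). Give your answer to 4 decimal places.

0.3048

Propagate the distribution vector 4 years from Trainee.
After 0 years: (0.0000, 0.0000, 1.0000)
After 1 year: (0.4000, 0.3000, 0.3000)
After 2 years: (0.3470, 0.3070, 0.3460)
After 3 years: (0.3489, 0.3047, 0.3465)
After 4 years: (0.3490, 0.3048, 0.3461)
P(in Senior after 4 years) = 0.3048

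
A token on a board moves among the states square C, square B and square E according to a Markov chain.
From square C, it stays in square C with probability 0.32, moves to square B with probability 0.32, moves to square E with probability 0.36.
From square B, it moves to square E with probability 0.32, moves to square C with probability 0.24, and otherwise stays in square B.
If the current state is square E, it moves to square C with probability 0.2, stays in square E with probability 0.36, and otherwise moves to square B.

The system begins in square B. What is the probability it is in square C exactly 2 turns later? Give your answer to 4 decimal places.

Sum over the intermediate state after 1 turn:
P = P(square B→square C)·P(square C→square C) + P(square B→square B)·P(square B→square C) + P(square B→square E)·P(square E→square C)
  = 0.24×0.32 + 0.44×0.24 + 0.32×0.2
  = 0.0768 + 0.1056 + 0.0640 = 0.2464

0.2464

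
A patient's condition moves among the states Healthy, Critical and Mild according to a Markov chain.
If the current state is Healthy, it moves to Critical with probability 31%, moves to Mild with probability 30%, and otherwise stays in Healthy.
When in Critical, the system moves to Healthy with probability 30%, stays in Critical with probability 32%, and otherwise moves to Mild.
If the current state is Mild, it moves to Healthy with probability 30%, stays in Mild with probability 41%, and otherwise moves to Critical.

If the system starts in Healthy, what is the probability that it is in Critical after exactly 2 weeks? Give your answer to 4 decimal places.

0.3071

Sum over the intermediate state after 1 week:
P = P(Healthy→Healthy)·P(Healthy→Critical) + P(Healthy→Critical)·P(Critical→Critical) + P(Healthy→Mild)·P(Mild→Critical)
  = 0.39×0.31 + 0.31×0.32 + 0.3×0.29
  = 0.1209 + 0.0992 + 0.0870 = 0.3071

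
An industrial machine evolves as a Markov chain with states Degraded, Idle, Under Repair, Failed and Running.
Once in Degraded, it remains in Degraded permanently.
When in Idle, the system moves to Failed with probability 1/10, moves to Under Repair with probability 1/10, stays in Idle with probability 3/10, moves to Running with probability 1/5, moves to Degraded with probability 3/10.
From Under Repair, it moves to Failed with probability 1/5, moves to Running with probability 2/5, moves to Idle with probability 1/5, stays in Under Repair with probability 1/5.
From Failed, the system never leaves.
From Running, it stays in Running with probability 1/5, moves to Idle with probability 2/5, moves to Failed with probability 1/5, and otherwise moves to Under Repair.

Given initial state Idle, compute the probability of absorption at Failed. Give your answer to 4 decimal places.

0.4167

Let h(s) be the probability of absorption at Failed starting from transient state s. Then h(Failed) = 1 and h(Degraded) = 0. By first-step analysis:
h(Idle) = 0.3·0 + 0.3·h(Idle) + 0.1·h(Under Repair) + 0.1·1 + 0.2·h(Running)
h(Under Repair) = 0.2·h(Idle) + 0.2·h(Under Repair) + 0.2·1 + 0.4·h(Running)
h(Running) = 0.4·h(Idle) + 0.2·h(Under Repair) + 0.2·1 + 0.2·h(Running)
Solving: h(Idle) = 0.4167, h(Under Repair) = 0.6667, h(Running) = 0.6250.
Starting from Idle, the probability is 0.4167.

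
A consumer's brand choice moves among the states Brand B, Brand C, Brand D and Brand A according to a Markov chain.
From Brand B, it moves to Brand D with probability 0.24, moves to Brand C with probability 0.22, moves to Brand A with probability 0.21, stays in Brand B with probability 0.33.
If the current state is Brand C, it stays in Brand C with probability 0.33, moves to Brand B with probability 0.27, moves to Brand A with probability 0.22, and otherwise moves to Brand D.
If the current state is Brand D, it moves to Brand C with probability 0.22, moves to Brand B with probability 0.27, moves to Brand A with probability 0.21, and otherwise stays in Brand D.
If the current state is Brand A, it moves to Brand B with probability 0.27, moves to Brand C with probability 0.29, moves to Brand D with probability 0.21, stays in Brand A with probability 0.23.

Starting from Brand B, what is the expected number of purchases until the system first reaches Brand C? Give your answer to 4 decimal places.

4.2553

Let t(s) be the expected number of purchases to first reach Brand C from state s, with t(Brand C) = 0. Conditioning on the first purchase:
t(Brand B) = 1 + 0.33·t(Brand B) + 0.24·t(Brand D) + 0.21·t(Brand A)
t(Brand D) = 1 + 0.27·t(Brand B) + 0.3·t(Brand D) + 0.21·t(Brand A)
t(Brand A) = 1 + 0.27·t(Brand B) + 0.21·t(Brand D) + 0.23·t(Brand A)
Solving: t(Brand B) = 4.2553, t(Brand D) = 4.2553, t(Brand A) = 3.9514.
Expected purchases from Brand B to Brand C: 4.2553.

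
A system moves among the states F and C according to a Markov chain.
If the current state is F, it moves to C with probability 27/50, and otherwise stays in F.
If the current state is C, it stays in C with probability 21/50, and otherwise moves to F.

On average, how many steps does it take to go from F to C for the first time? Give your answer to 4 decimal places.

Let t(s) be the expected number of steps to first reach C from state s, with t(C) = 0. Conditioning on the first step:
t(F) = 1 + 0.46·t(F)
Solving: t(F) = 1.8519.
Expected steps from F to C: 1.8519.

1.8519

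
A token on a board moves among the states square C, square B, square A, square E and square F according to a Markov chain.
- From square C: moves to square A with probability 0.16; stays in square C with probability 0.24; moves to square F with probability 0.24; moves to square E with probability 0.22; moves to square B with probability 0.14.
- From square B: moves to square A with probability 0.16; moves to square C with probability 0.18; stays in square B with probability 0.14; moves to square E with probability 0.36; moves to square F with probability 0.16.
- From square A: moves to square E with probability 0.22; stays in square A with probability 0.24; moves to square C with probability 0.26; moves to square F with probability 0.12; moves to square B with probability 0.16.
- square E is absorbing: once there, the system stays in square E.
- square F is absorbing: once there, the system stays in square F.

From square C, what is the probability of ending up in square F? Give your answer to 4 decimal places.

Let h(s) be the probability of absorption at square F starting from transient state s. Then h(square F) = 1 and h(square E) = 0. By first-step analysis:
h(square C) = 0.24·h(square C) + 0.14·h(square B) + 0.16·h(square A) + 0.22·0 + 0.24·1
h(square B) = 0.18·h(square C) + 0.14·h(square B) + 0.16·h(square A) + 0.36·0 + 0.16·1
h(square A) = 0.26·h(square C) + 0.16·h(square B) + 0.24·h(square A) + 0.22·0 + 0.12·1
Solving: h(square C) = 0.4638, h(square B) = 0.3560, h(square A) = 0.3915.
Starting from square C, the probability is 0.4638.

0.4638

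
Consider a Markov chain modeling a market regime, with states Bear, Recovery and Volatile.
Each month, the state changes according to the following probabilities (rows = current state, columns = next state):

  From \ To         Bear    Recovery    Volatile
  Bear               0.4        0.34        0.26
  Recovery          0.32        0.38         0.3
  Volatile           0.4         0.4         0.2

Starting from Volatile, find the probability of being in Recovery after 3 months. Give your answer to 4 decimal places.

Propagate the distribution vector 3 months from Volatile.
After 0 months: (0.0000, 0.0000, 1.0000)
After 1 month: (0.4000, 0.4000, 0.2000)
After 2 months: (0.3680, 0.3680, 0.2640)
After 3 months: (0.3706, 0.3706, 0.2589)
P(in Recovery after 3 months) = 0.3706

0.3706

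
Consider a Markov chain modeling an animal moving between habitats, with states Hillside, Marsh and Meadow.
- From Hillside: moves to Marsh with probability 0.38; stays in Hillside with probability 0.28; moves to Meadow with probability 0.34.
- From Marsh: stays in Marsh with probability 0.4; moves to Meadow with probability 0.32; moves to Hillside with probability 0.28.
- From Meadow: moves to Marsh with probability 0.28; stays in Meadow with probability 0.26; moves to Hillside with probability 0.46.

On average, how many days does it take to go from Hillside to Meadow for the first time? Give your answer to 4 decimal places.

3.0098

Let t(s) be the expected number of days to first reach Meadow from state s, with t(Meadow) = 0. Conditioning on the first day:
t(Hillside) = 1 + 0.28·t(Hillside) + 0.38·t(Marsh)
t(Marsh) = 1 + 0.28·t(Hillside) + 0.4·t(Marsh)
Solving: t(Hillside) = 3.0098, t(Marsh) = 3.0713.
Expected days from Hillside to Meadow: 3.0098.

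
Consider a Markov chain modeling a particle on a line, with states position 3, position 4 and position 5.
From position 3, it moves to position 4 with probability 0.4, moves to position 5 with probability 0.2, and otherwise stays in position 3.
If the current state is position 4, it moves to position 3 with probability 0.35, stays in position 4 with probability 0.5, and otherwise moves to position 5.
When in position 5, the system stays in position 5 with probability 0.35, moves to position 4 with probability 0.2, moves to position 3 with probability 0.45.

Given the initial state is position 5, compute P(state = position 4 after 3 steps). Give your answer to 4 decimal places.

Propagate the distribution vector 3 steps from position 5.
After 0 steps: (0.0000, 0.0000, 1.0000)
After 1 step: (0.4500, 0.2000, 0.3500)
After 2 steps: (0.4075, 0.3500, 0.2425)
After 3 steps: (0.3946, 0.3865, 0.2189)
P(in position 4 after 3 steps) = 0.3865

0.3865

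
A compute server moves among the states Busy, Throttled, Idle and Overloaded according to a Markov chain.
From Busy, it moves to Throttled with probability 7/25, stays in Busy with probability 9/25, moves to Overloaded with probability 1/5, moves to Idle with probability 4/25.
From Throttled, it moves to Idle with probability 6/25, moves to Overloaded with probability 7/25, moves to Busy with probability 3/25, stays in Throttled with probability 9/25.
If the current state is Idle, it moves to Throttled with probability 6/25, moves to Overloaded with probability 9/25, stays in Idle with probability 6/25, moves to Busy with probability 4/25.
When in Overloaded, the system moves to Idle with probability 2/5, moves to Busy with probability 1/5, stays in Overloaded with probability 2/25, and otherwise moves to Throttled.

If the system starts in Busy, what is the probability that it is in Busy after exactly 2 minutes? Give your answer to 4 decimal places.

Propagate the distribution vector 2 minutes from Busy.
After 0 minutes: (1.0000, 0.0000, 0.0000, 0.0000)
After 1 minute: (0.3600, 0.2800, 0.1600, 0.2000)
After 2 minutes: (0.2288, 0.3040, 0.2432, 0.2240)
P(in Busy after 2 minutes) = 0.2288

0.2288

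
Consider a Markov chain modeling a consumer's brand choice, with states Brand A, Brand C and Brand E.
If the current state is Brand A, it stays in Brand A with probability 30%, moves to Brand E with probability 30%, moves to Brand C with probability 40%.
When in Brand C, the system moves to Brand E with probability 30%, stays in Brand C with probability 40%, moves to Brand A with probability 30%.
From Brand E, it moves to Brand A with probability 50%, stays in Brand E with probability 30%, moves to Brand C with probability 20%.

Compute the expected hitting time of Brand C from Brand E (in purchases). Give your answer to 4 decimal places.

Let t(s) be the expected number of purchases to first reach Brand C from state s, with t(Brand C) = 0. Conditioning on the first purchase:
t(Brand A) = 1 + 0.3·t(Brand A) + 0.3·t(Brand E)
t(Brand E) = 1 + 0.5·t(Brand A) + 0.3·t(Brand E)
Solving: t(Brand A) = 2.9412, t(Brand E) = 3.5294.
Expected purchases from Brand E to Brand C: 3.5294.

3.5294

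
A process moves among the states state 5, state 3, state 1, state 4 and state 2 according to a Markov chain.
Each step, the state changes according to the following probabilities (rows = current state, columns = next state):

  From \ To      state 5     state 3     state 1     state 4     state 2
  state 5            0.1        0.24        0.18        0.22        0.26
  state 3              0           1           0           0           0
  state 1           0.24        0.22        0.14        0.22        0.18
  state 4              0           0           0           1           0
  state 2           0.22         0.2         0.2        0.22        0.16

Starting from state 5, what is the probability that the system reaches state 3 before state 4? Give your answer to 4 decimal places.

0.5084

Let h(s) be the probability of absorption at state 3 starting from transient state s. Then h(state 3) = 1 and h(state 4) = 0. By first-step analysis:
h(state 5) = 0.1·h(state 5) + 0.24·1 + 0.18·h(state 1) + 0.22·0 + 0.26·h(state 2)
h(state 1) = 0.24·h(state 5) + 0.22·1 + 0.14·h(state 1) + 0.22·0 + 0.18·h(state 2)
h(state 2) = 0.22·h(state 5) + 0.2·1 + 0.2·h(state 1) + 0.22·0 + 0.16·h(state 2)
Solving: h(state 5) = 0.5084, h(state 1) = 0.5003, h(state 2) = 0.4904.
Starting from state 5, the probability is 0.5084.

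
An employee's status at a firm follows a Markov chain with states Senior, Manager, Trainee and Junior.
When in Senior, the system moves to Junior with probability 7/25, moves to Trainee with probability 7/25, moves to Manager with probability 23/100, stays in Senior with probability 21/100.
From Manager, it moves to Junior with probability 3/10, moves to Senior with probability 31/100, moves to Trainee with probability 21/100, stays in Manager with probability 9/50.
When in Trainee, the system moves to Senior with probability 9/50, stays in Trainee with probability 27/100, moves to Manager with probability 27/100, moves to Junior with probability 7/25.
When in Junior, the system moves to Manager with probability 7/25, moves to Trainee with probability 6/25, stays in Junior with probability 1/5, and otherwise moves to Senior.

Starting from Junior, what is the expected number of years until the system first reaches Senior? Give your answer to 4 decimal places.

Let t(s) be the expected number of years to first reach Senior from state s, with t(Senior) = 0. Conditioning on the first year:
t(Manager) = 1 + 0.18·t(Manager) + 0.21·t(Trainee) + 0.3·t(Junior)
t(Trainee) = 1 + 0.27·t(Manager) + 0.27·t(Trainee) + 0.28·t(Junior)
t(Junior) = 1 + 0.28·t(Manager) + 0.24·t(Trainee) + 0.2·t(Junior)
Solving: t(Manager) = 3.6793, t(Trainee) = 4.1858, t(Junior) = 3.7935.
Expected years from Junior to Senior: 3.7935.

3.7935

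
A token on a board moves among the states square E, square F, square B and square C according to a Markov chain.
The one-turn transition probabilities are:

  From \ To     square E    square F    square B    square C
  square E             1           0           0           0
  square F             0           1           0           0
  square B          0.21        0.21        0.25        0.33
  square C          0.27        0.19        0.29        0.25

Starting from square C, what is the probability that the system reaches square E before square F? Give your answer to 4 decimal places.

Let h(s) be the probability of absorption at square E starting from transient state s. Then h(square E) = 1 and h(square F) = 0. By first-step analysis:
h(square B) = 0.21·1 + 0.21·0 + 0.25·h(square B) + 0.33·h(square C)
h(square C) = 0.27·1 + 0.19·0 + 0.29·h(square B) + 0.25·h(square C)
Solving: h(square B) = 0.5283, h(square C) = 0.5643.
Starting from square C, the probability is 0.5643.

0.5643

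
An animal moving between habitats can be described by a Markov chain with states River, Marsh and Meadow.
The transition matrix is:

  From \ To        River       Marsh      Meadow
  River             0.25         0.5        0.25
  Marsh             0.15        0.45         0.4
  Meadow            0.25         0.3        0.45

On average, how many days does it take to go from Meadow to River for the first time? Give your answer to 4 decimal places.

4.6575

Let t(s) be the expected number of days to first reach River from state s, with t(River) = 0. Conditioning on the first day:
t(Marsh) = 1 + 0.45·t(Marsh) + 0.4·t(Meadow)
t(Meadow) = 1 + 0.3·t(Marsh) + 0.45·t(Meadow)
Solving: t(Marsh) = 5.2055, t(Meadow) = 4.6575.
Expected days from Meadow to River: 4.6575.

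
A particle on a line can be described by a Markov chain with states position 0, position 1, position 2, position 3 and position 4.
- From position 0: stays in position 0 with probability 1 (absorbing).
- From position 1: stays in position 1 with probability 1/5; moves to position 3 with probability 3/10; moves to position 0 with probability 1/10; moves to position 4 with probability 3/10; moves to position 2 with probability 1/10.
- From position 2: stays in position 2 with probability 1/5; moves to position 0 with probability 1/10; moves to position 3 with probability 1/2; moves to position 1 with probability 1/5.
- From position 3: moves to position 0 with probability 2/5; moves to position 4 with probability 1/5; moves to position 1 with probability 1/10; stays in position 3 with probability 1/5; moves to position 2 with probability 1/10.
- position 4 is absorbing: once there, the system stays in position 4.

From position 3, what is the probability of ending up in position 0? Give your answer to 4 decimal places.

0.6342

Let h(s) be the probability of absorption at position 0 starting from transient state s. Then h(position 0) = 1 and h(position 4) = 0. By first-step analysis:
h(position 1) = 0.1·1 + 0.2·h(position 1) + 0.1·h(position 2) + 0.3·h(position 3) + 0.3·0
h(position 2) = 0.1·1 + 0.2·h(position 1) + 0.2·h(position 2) + 0.5·h(position 3)
h(position 3) = 0.4·1 + 0.1·h(position 1) + 0.1·h(position 2) + 0.2·h(position 3) + 0.2·0
Solving: h(position 1) = 0.4418, h(position 2) = 0.6318, h(position 3) = 0.6342.
Starting from position 3, the probability is 0.6342.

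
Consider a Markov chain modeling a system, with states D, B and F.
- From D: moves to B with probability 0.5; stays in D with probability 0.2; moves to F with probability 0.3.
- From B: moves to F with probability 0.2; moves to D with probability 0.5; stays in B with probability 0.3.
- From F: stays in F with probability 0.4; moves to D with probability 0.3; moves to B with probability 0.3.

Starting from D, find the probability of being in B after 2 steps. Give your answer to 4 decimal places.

0.3400

Sum over the intermediate state after 1 step:
P = P(D→D)·P(D→B) + P(D→B)·P(B→B) + P(D→F)·P(F→B)
  = 0.2×0.5 + 0.5×0.3 + 0.3×0.3
  = 0.1000 + 0.1500 + 0.0900 = 0.3400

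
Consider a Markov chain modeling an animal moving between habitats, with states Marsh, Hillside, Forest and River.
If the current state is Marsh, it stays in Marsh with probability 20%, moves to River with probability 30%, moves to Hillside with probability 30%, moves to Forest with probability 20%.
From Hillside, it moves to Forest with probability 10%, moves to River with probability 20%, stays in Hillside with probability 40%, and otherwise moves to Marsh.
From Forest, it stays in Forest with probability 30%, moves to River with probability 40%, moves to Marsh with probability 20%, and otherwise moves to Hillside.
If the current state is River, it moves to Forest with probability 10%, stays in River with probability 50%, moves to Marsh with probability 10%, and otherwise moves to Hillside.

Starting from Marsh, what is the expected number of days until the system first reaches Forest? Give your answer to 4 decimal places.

7.5000

Let t(s) be the expected number of days to first reach Forest from state s, with t(Forest) = 0. Conditioning on the first day:
t(Marsh) = 1 + 0.2·t(Marsh) + 0.3·t(Hillside) + 0.3·t(River)
t(Hillside) = 1 + 0.3·t(Marsh) + 0.4·t(Hillside) + 0.2·t(River)
t(River) = 1 + 0.1·t(Marsh) + 0.3·t(Hillside) + 0.5·t(River)
Solving: t(Marsh) = 7.5000, t(Hillside) = 8.2292, t(River) = 8.4375.
Expected days from Marsh to Forest: 7.5000.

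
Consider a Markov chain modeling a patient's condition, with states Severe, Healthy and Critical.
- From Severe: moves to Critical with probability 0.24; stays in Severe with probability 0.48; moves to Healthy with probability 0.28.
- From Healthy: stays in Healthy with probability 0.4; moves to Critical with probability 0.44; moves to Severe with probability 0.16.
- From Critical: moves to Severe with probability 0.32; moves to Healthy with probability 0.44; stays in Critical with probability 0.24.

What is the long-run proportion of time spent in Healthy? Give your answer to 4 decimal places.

Let the stationary distribution be π with π = πP and π_1 + π_2 + π_3 = 1.
π_1 = 0.48·π_1 + 0.16·π_2 + 0.32·π_3
π_2 = 0.28·π_1 + 0.4·π_2 + 0.44·π_3
Solving with the normalization constraint gives π = (0.3094, 0.3755, 0.3151).
So the stationary probability of Healthy is 0.3755.

0.3755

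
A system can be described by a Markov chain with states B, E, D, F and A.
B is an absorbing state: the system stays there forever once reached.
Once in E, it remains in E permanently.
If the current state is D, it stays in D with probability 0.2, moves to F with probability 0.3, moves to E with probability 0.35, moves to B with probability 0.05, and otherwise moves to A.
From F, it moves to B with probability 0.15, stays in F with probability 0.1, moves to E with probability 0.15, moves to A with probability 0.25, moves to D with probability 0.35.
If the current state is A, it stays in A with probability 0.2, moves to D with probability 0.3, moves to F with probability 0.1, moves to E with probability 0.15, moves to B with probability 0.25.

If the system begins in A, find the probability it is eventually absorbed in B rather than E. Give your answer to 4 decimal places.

0.4642

Let h(s) be the probability of absorption at B starting from transient state s. Then h(B) = 1 and h(E) = 0. By first-step analysis:
h(D) = 0.05·1 + 0.35·0 + 0.2·h(D) + 0.3·h(F) + 0.1·h(A)
h(F) = 0.15·1 + 0.15·0 + 0.35·h(D) + 0.1·h(F) + 0.25·h(A)
h(A) = 0.25·1 + 0.15·0 + 0.3·h(D) + 0.1·h(F) + 0.2·h(A)
Solving: h(D) = 0.2709, h(F) = 0.4010, h(A) = 0.4642.
Starting from A, the probability is 0.4642.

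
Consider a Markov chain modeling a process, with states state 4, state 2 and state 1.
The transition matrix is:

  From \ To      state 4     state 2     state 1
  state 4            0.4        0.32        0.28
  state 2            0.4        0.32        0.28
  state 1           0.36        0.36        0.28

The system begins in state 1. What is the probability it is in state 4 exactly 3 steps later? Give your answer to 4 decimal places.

0.3888

Propagate the distribution vector 3 steps from state 1.
After 0 steps: (0.0000, 0.0000, 1.0000)
After 1 step: (0.3600, 0.3600, 0.2800)
After 2 steps: (0.3888, 0.3312, 0.2800)
After 3 steps: (0.3888, 0.3312, 0.2800)
P(in state 4 after 3 steps) = 0.3888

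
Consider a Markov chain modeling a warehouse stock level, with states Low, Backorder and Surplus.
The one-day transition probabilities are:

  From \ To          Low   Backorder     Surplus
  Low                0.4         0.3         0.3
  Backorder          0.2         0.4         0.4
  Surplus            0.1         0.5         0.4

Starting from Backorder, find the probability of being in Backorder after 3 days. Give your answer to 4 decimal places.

0.4180

Propagate the distribution vector 3 days from Backorder.
After 0 days: (0.0000, 1.0000, 0.0000)
After 1 day: (0.2000, 0.4000, 0.4000)
After 2 days: (0.2000, 0.4200, 0.3800)
After 3 days: (0.2020, 0.4180, 0.3800)
P(in Backorder after 3 days) = 0.4180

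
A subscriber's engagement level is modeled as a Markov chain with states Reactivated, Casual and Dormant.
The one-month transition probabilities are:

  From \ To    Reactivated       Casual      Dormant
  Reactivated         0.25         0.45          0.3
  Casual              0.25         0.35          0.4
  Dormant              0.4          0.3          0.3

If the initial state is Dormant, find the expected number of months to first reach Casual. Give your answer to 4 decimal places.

2.8395

Let t(s) be the expected number of months to first reach Casual from state s, with t(Casual) = 0. Conditioning on the first month:
t(Reactivated) = 1 + 0.25·t(Reactivated) + 0.3·t(Dormant)
t(Dormant) = 1 + 0.4·t(Reactivated) + 0.3·t(Dormant)
Solving: t(Reactivated) = 2.4691, t(Dormant) = 2.8395.
Expected months from Dormant to Casual: 2.8395.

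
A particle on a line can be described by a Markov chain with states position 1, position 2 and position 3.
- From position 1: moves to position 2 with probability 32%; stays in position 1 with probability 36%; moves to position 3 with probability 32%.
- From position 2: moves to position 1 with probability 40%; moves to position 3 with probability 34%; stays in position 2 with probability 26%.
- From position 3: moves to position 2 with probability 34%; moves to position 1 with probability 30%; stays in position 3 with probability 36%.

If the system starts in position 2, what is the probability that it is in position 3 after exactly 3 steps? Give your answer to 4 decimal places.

Propagate the distribution vector 3 steps from position 2.
After 0 steps: (0.0000, 1.0000, 0.0000)
After 1 step: (0.4000, 0.2600, 0.3400)
After 2 steps: (0.3500, 0.3112, 0.3388)
After 3 steps: (0.3521, 0.3081, 0.3398)
P(in position 3 after 3 steps) = 0.3398

0.3398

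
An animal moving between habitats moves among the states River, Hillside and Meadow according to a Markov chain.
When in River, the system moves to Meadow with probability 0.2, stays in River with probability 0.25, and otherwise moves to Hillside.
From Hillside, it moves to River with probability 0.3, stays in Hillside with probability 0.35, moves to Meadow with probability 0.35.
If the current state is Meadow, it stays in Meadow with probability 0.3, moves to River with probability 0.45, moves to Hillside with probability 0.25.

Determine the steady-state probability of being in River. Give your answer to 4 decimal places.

0.3267

Let the stationary distribution be π with π = πP and π_1 + π_2 + π_3 = 1.
π_1 = 0.25·π_1 + 0.3·π_2 + 0.45·π_3
π_2 = 0.55·π_1 + 0.35·π_2 + 0.25·π_3
Solving with the normalization constraint gives π = (0.3267, 0.3867, 0.2867).
So the stationary probability of River is 0.3267.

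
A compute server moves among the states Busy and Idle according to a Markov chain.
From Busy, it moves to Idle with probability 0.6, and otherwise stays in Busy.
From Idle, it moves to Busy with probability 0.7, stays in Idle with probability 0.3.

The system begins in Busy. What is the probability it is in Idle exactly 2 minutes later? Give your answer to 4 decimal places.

Sum over the intermediate state after 1 minute:
P = P(Busy→Busy)·P(Busy→Idle) + P(Busy→Idle)·P(Idle→Idle)
  = 0.4×0.6 + 0.6×0.3
  = 0.2400 + 0.1800 = 0.4200

0.4200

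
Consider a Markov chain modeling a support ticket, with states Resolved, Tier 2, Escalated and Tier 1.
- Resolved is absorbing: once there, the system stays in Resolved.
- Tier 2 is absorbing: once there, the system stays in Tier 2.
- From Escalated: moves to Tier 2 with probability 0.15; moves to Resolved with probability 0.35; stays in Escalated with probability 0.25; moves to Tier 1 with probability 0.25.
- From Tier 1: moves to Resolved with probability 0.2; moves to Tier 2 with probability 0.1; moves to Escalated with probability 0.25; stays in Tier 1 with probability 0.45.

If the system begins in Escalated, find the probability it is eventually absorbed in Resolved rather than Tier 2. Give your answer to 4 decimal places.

Let h(s) be the probability of absorption at Resolved starting from transient state s. Then h(Resolved) = 1 and h(Tier 2) = 0. By first-step analysis:
h(Escalated) = 0.35·1 + 0.15·0 + 0.25·h(Escalated) + 0.25·h(Tier 1)
h(Tier 1) = 0.2·1 + 0.1·0 + 0.25·h(Escalated) + 0.45·h(Tier 1)
Solving: h(Escalated) = 0.6929, h(Tier 1) = 0.6786.
Starting from Escalated, the probability is 0.6929.

0.6929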